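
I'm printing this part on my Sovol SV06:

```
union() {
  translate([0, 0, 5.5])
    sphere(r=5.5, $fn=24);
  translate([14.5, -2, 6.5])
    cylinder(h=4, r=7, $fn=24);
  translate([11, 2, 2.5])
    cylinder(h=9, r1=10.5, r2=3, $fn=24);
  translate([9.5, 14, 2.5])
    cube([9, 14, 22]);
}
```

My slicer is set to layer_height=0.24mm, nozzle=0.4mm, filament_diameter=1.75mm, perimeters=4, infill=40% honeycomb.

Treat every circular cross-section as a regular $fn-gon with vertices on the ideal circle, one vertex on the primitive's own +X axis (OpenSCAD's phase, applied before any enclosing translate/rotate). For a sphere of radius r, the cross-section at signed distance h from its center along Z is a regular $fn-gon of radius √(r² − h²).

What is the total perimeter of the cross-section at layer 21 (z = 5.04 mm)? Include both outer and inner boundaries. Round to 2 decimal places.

At z = 5.04 mm: the r=5.5 sphere slices to a regular 24-gon of circumradius 5.481 (√(r²−h²) with h=0.46 from center) (perimeter = 2·24·5.481·sin(180°/24) = 34.34 mm); the cylinder at (14.5, -2) is not intersected at this z (z outside [6.5, 10.5]); the cone at (11, 2) (r1=10.5→r2=3) has section circumradius 8.383 here — a regular 24-gon (perimeter = 2·24·8.383·sin(180°/24) = 52.52 mm); the 9×14 cube at (9.5, 14) contributes its full rectangle (perimeter 46.00 mm); Taking the union: the regions partially overlap (shared area 13.89 mm²), so the edge portions inside another operand are dropped and the merged outline is re-measured after clipping — boundary = 116.07 mm. Overall, the cross-section has 2 separate islands. Total boundary length (outer) = 116.07 mm.

116.07 mm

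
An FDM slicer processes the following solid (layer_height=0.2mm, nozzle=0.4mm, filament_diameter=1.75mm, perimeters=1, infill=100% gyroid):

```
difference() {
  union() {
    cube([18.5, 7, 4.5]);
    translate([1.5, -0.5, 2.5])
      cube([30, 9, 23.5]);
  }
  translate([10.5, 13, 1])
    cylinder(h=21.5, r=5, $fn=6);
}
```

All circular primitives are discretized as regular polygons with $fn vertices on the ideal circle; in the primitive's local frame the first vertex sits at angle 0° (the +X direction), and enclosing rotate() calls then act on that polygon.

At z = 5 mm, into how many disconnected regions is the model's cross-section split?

At z = 5 mm: the cube is not intersected at this z (z outside [0, 4.5]); the 30×9 cube at (1.5, -0.5) contributes its full rectangle; Combining (union): only the 30×9 cube at (1.5, -0.5) is present, so the union is just that shape — 1 connected region; the cylinder at (10.5, 13): section is a regular 6-gon, circumradius r=5; Subtracting the remaining from the first: starting from the result so far, the r=5 cylinder at (10.5, 13) misses the remaining region (no effect) — 1 connected region. The result has 1 disconnected region.

1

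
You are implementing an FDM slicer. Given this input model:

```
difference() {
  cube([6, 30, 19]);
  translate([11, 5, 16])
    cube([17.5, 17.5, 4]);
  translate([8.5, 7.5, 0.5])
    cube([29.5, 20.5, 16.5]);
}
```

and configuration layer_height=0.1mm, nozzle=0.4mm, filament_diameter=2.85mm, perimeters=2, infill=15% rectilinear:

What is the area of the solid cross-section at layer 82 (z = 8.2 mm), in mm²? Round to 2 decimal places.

180.00 mm²

At z = 8.2 mm: the 6×30 cube contributes its full rectangle (area 180.00 mm²); the cube at (11, 5) does not reach this height (z outside [16, 20]); the 29.5×20.5 cube at (8.5, 7.5) contributes its full rectangle (area 604.75 mm²); Taking the first minus the rest: starting from the 6×30 cube (180.00 mm²), the 29.5×20.5 cube at (8.5, 7.5) misses the remaining region (no effect) — area = 180.00 mm². Overall, the cross-section is a single solid region. Net area = 180.00 mm².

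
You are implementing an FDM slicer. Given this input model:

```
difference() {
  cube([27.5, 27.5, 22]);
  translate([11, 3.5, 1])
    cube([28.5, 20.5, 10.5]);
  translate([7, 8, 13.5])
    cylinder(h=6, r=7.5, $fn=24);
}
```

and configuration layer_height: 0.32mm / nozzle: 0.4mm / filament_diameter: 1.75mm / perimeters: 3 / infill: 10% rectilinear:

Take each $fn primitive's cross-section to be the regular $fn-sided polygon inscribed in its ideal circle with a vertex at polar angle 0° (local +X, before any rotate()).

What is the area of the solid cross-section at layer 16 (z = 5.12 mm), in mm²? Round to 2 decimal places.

418.00 mm²

At z = 5.12 mm: the cube (footprint 27.5×27.5) is included at this height (area 756.25 mm²); the 28.5×20.5 cube at (11, 3.5) contributes its full rectangle (area 584.25 mm²); the cylinder at (7, 8) does not reach this height (z outside [13.5, 19.5]); After the difference (first − rest): starting from the 27.5×27.5 cube (756.25 mm²), the 28.5×20.5 cube at (11, 3.5) partially overlaps it — only the 338.25 mm² overlap (of its 584.25 mm²) is removed, clipping the outline — area = 418.00 mm². Overall, the cross-section is a single solid region. Net area = 418.00 mm².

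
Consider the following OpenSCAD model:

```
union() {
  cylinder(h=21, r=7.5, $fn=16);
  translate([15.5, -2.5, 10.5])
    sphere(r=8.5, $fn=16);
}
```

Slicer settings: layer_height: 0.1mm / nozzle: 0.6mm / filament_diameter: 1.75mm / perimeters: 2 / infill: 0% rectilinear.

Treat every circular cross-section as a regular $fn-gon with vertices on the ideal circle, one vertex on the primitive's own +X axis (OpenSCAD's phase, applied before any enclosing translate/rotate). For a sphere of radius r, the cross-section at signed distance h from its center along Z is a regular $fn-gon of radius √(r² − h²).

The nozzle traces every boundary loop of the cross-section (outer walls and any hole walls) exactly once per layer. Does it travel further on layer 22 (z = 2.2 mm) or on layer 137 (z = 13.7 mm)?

Layer 22 (z = 2.2): the cylinder: section is a regular 16-gon, circumradius r=7.5 (perimeter = 2·16·7.500·sin(180°/16) = 46.82 mm); the r=8.5 sphere at (15.5, -2.5) slices to a regular 16-gon of circumradius 1.833 (√(r²−h²) with h=8.3 from center) (perimeter = 2·16·1.833·sin(180°/16) = 11.44 mm); Combining (union): the 2 present regions are separate (no shared area or edge), so areas and boundary lengths simply add and each stays a separate island — boundary = 58.27 mm. So its perimeter = 58.27 mm. Layer 137 (z = 13.7): the r=7.5 cylinder gives a regular 16-gon of circumradius 7.5 (constant along its height) (perimeter = 2·16·7.500·sin(180°/16) = 46.82 mm); the sphere at (15.5, -2.5): section is a regular 16-gon, circumradius = √(r²−h²) = √(8.5²−3.2²) = 7.875 (perimeter = 2·16·7.875·sin(180°/16) = 49.16 mm); Taking the union: the 2 present regions are separate (no shared area or edge), so areas and boundary lengths simply add and each stays a separate island — boundary = 95.98 mm. So its perimeter = 95.98 mm. Layer 137 is larger (95.98 vs 58.27 mm).

layer 137 (z = 13.7 mm)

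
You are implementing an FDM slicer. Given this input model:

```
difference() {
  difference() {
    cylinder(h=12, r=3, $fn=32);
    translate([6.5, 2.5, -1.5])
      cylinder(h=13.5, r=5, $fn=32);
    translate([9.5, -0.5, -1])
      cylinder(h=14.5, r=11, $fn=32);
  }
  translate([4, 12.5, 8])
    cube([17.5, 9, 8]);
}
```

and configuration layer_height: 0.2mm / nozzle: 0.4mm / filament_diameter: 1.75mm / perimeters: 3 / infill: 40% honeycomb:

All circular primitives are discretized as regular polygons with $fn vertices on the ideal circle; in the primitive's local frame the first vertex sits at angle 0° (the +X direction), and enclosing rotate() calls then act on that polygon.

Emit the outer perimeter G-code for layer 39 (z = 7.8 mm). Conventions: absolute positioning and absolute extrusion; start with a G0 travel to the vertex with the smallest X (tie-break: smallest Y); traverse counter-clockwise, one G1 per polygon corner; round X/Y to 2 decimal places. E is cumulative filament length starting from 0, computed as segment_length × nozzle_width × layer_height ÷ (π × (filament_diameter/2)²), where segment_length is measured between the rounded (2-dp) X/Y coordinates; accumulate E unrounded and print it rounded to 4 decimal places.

At z = 7.8 mm: the r=3 cylinder gives a regular 32-gon of circumradius 3 (constant along its height); the r=5 cylinder at (6.5, 2.5) contributes a regular 32-gon of circumradius 5; the r=11 cylinder at (9.5, -0.5) contributes a regular 32-gon of circumradius 11; After the difference (first − rest): starting from the r=3 cylinder, the r=5 cylinder at (6.5, 2.5) partially overlaps it — only the 2.55 mm² overlap (of its 78.04 mm²) is removed, clipping the outline; the r=11 cylinder at (9.5, -0.5) partially overlaps it — only the 19.22 mm² overlap (of its 377.69 mm²) is removed, clipping the outline — 1 connected region; the cube at (4, 12.5) does not reach this height (z outside [8, 16]); Subtracting the remaining from the first: none of the subtracted shapes is present at this height, so the result so far is unchanged — 1 connected region. The outline is a single polygon with 17 vertices. Extrusion per mm of travel: 0.4 × 0.2 / (π × 0.875²) = 0.033260. Accumulating E over each segment gives final E = 0.4248.

G0 X-3.00 Y0.00 Z7.80
G1 X-2.94 Y-0.59 E0.0197
G1 X-2.77 Y-1.15 E0.0392
G1 X-2.49 Y-1.67 E0.0588
G1 X-2.12 Y-2.12 E0.0782
G1 X-1.67 Y-2.49 E0.0976
G1 X-1.27 Y-2.71 E0.1128
G1 X-1.29 Y-2.65 E0.1149
G1 X-1.50 Y-0.50 E0.1867
G1 X-1.29 Y1.65 E0.2586
G1 X-0.93 Y2.84 E0.2999
G1 X-1.15 Y2.77 E0.3076
G1 X-1.67 Y2.49 E0.3272
G1 X-2.12 Y2.12 E0.3466
G1 X-2.49 Y1.67 E0.3660
G1 X-2.77 Y1.15 E0.3856
G1 X-2.94 Y0.59 E0.4051
G1 X-3.00 Y0.00 E0.4248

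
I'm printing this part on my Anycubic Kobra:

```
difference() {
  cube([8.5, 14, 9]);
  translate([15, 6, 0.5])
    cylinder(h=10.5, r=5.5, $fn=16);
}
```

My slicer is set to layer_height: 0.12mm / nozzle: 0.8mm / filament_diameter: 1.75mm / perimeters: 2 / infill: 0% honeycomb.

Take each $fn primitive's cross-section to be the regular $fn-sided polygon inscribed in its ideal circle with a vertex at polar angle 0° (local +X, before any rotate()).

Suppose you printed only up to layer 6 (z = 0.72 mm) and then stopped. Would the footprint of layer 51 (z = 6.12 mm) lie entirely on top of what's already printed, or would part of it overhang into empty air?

Compare the two slices. At z = 0.72: the cube (footprint 8.5×14) is included at this height (area 119.00 mm²); the r=5.5 cylinder at (15, 6) contributes a regular 16-gon of circumradius 5.5 (area = (16/2)·5.500²·sin(360°/16) = 92.61 mm²); After the difference (first − rest): starting from the 8.5×14 cube (119.00 mm²), the r=5.5 cylinder at (15, 6) misses the remaining region (no effect) — area = 119.00 mm². At z = 6.12: the cube (footprint 8.5×14) is included at this height (area 119.00 mm²); the r=5.5 cylinder at (15, 6) gives a regular 16-gon of circumradius 5.5 (constant along its height) (area = (16/2)·5.500²·sin(360°/16) = 92.61 mm²); Subtracting the remaining from the first: starting from the 8.5×14 cube (119.00 mm²), the r=5.5 cylinder at (15, 6) misses the remaining region (no effect) — area = 119.00 mm². Checking containment: the cross-section at z = 6.12 is a subset of the cross-section at z = 0.72.

entirely on top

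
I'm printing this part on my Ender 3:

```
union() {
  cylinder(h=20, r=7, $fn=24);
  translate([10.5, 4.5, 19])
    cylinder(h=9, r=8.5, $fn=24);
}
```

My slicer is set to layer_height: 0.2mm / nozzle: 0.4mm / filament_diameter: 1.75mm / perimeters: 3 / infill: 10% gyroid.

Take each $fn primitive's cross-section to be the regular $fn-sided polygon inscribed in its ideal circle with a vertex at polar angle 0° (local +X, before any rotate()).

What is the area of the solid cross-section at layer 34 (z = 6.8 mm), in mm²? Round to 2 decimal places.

152.19 mm²

At z = 6.8 mm: the r=7 cylinder gives a regular 24-gon of circumradius 7 (constant along its height) (area = (24/2)·7.000²·sin(360°/24) = 152.19 mm²); the cylinder at (10.5, 4.5) is absent (z outside [19, 28]); Taking the union: only the r=7 cylinder is present, so the union is just that shape — area = 152.19 mm². Overall, the cross-section is a single solid region. Net area = 152.19 mm².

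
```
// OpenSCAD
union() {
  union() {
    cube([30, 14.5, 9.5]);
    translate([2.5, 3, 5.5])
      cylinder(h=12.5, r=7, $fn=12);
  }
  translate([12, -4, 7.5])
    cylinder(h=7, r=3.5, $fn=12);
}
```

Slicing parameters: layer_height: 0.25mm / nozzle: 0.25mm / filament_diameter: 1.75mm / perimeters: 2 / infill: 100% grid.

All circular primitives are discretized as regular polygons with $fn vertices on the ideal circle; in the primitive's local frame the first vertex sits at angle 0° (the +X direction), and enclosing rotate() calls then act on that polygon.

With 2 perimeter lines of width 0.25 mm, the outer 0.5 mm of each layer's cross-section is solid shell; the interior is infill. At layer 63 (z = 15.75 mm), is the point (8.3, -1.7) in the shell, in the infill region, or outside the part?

At z = 15.75 mm: the cube does not reach this height (z outside [0, 9.5]); the cylinder at (2.5, 3): section is a regular 12-gon, circumradius r=7; Taking the union: only the r=7 cylinder at (2.5, 3) is present, so the union is just that shape — 1 connected region; the cylinder at (12, -4) is not intersected at this z (z outside [7.5, 14.5]); Merging all regions: only the result so far is present, so the union is just that shape — 1 connected region. Overall, the cross-section is a single solid region. The nearest boundary edge runs (6.00, -3.06)→(8.56, -0.50); distance from the point to it = 0.66 mm. The point is not inside any of the regions above, so it lies outside the cross-section (0.66 mm from the nearest boundary).

outside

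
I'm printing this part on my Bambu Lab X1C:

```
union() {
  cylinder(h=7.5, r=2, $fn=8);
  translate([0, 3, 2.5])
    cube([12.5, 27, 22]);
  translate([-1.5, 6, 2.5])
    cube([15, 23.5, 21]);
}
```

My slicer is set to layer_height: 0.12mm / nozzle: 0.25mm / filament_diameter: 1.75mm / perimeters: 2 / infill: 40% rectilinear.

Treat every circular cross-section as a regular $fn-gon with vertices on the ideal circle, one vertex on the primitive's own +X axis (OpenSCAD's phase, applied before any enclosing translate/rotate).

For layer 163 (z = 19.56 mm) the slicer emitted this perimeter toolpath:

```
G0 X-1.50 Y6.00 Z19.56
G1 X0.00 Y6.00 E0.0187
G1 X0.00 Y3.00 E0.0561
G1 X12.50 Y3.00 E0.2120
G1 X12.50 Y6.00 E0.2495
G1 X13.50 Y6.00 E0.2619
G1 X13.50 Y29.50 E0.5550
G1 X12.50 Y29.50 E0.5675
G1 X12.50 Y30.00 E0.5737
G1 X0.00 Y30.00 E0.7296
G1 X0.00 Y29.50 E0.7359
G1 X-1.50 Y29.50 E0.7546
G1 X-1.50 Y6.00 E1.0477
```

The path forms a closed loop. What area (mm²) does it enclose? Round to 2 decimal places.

396.25 mm²

Apply the shoelace formula to the sequence of (X, Y) vertices; enclosed area = 396.25 mm².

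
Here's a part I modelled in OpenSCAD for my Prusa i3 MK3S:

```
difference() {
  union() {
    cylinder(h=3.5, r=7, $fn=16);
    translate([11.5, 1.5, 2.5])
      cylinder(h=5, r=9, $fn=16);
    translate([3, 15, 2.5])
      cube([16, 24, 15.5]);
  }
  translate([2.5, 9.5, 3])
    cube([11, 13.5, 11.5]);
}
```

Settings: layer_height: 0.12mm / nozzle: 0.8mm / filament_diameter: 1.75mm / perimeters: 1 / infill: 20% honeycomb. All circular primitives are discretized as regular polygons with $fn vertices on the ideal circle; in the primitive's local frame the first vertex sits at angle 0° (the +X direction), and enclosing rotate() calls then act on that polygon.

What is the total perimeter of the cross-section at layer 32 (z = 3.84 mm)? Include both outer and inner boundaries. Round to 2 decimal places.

136.59 mm

At z = 3.84 mm: the cylinder is not intersected at this z (z outside [0, 3.5]); the cylinder at (11.5, 1.5): section is a regular 16-gon, circumradius r=9 (perimeter = 2·16·9.000·sin(180°/16) = 56.19 mm); the cube at (3, 15) (footprint 16×24) is included at this height (perimeter 80.00 mm); Combining (union): the 2 present regions are separate (no shared area or edge), so areas and boundary lengths simply add and each stays a separate island — boundary = 136.19 mm; the cube at (2.5, 9.5) (footprint 11×13.5) is included at this height (perimeter 49.00 mm); After the difference (first − rest): starting from the result so far, the 11×13.5 cube at (2.5, 9.5) partially overlaps it — only the 87.94 mm² overlap (of its 148.50 mm²) is removed, clipping the outline — boundary = 136.59 mm. Overall, the cross-section has 2 separate islands. Total boundary length (outer) = 136.59 mm.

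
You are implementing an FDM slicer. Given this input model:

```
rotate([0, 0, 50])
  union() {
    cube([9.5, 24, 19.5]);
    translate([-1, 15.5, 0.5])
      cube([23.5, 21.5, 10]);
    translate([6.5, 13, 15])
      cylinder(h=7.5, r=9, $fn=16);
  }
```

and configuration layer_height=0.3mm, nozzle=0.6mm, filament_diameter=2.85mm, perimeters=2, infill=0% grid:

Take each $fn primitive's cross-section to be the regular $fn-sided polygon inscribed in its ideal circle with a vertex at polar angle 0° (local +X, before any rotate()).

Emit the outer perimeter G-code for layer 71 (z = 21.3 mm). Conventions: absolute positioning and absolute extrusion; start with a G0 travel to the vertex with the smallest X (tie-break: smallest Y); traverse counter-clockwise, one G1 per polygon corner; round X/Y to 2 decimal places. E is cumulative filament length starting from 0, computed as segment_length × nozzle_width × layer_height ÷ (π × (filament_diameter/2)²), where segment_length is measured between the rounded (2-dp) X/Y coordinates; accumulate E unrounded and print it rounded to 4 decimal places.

At z = 21.3 mm: the cube is absent (z outside [0, 19.5]); the cube at (-1, 15.5) does not reach this height (z outside [0.5, 10.5]); the r=9 cylinder at (6.5, 13) contributes a regular 16-gon of circumradius 9; Merging all regions: only the r=9 cylinder at (6.5, 13) is present, so the union is just that shape — 1 connected region; (whole slice rotated 50° about Z — lengths, areas and connectivity unchanged). The outline is a single polygon with 16 vertices. Extrusion per mm of travel: 0.6 × 0.3 / (π × 1.425²) = 0.028216. Accumulating E over each segment gives final E = 1.5853.

G0 X-14.75 Y12.55 Z21.30
G1 X-13.76 Y9.18 E0.0991
G1 X-11.57 Y6.44 E0.1981
G1 X-8.49 Y4.75 E0.2972
G1 X-5.00 Y4.37 E0.3963
G1 X-1.62 Y5.35 E0.4956
G1 X1.11 Y7.55 E0.5945
G1 X2.80 Y10.63 E0.6936
G1 X3.19 Y14.12 E0.7927
G1 X2.20 Y17.49 E0.8918
G1 X0.00 Y20.23 E0.9910
G1 X-3.07 Y21.92 E1.0898
G1 X-6.56 Y22.30 E1.1889
G1 X-9.94 Y21.32 E1.2882
G1 X-12.67 Y19.12 E1.3871
G1 X-14.36 Y16.04 E1.4862
G1 X-14.75 Y12.55 E1.5853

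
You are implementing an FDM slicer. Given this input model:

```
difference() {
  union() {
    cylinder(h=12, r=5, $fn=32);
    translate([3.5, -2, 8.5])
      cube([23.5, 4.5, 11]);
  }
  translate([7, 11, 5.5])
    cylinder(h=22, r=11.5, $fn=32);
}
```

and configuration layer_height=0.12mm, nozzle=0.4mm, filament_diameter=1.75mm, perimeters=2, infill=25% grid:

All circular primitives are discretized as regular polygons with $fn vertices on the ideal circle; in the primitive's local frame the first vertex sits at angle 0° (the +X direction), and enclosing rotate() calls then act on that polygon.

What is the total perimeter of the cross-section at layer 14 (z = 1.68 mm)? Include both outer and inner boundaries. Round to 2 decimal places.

31.37 mm

At z = 1.68 mm: the cylinder: section is a regular 32-gon, circumradius r=5 (perimeter = 2·32·5.000·sin(180°/32) = 31.37 mm); the cube at (3.5, -2) is absent (z outside [8.5, 19.5]); Taking the union: only the r=5 cylinder is present, so the union is just that shape — boundary = 31.37 mm; the cylinder at (7, 11) does not reach this height (z outside [5.5, 27.5]); Subtracting the remaining from the first: none of the subtracted shapes is present at this height, so the result so far is unchanged — boundary = 31.37 mm. Overall, the cross-section is a single solid region. Total boundary length (outer) = 31.37 mm.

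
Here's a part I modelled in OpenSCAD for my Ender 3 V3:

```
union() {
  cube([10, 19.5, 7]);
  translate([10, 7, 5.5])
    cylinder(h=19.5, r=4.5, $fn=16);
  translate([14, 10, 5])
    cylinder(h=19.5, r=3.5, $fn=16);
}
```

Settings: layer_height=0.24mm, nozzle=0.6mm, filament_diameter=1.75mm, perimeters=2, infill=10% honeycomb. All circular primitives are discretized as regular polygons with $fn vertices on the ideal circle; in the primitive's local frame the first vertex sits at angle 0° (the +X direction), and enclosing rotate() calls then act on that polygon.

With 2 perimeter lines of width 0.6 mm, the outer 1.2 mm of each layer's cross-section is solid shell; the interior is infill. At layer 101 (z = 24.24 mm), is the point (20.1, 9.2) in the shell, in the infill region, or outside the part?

outside

At z = 24.24 mm: the cube does not reach this height (z outside [0, 7]); the cylinder at (10, 7): section is a regular 16-gon, circumradius r=4.5; the r=3.5 cylinder at (14, 10) gives a regular 16-gon of circumradius 3.5 (constant along its height); Combining (union): the regions partially overlap (shared area 12.17 mm²), so overlapping operands fuse into one piece — 1 connected region. Overall, the cross-section is a single solid region. The nearest boundary edge runs (17.50, 10.00)→(17.23, 8.66); distance from the point to it = 2.71 mm. The point is not inside any of the regions above, so it lies outside the cross-section (2.71 mm from the nearest boundary).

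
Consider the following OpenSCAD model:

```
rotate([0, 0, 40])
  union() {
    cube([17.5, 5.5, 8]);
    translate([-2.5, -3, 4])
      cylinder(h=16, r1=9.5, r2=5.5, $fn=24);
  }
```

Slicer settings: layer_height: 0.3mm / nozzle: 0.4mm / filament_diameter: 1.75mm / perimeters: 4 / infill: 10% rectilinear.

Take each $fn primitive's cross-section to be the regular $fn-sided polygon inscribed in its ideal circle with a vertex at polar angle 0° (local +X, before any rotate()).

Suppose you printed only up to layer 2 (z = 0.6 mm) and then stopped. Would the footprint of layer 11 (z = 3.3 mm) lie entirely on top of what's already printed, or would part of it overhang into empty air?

entirely on top

Compare the two slices. At z = 0.6: the cube is present — its section is the full 17.5×5.5 rectangle (area 96.25 mm²); the cone at (-2.5, -3) is not intersected at this z (z outside [4, 20]); Merging all regions: only the 17.5×5.5 cube is present, so the union is just that shape — area = 96.25 mm²; (whole slice rotated 40° about Z — lengths, areas and connectivity unchanged). At z = 3.3: the cube is present — its section is the full 17.5×5.5 rectangle (area 96.25 mm²); the cone at (-2.5, -3) is absent (z outside [4, 20]); Merging all regions: only the 17.5×5.5 cube is present, so the union is just that shape — area = 96.25 mm²; (rotated 40° about Z; rotation is an isometry so areas/perimeters/island counts are preserved). Checking containment: the cross-section at z = 3.3 is a subset of the cross-section at z = 0.6.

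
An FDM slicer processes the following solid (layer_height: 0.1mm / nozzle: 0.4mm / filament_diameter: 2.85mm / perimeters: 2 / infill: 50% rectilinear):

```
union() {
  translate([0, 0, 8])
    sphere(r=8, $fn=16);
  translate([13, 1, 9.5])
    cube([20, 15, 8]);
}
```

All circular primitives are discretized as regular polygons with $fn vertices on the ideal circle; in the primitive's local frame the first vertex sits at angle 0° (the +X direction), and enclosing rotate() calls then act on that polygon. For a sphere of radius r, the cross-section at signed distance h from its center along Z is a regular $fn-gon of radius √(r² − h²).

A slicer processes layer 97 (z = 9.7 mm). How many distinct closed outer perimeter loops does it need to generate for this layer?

2

At z = 9.7 mm: the r=8 sphere contributes a regular 16-gon of circumradius √(8²−1.7²) = 7.817; the 20×15 cube at (13, 1) contributes its full rectangle; Taking the union: the 2 present regions are separate (no shared area or edge), so areas and boundary lengths simply add and each stays a separate island — 2 connected regions. The result has 2 disconnected regions.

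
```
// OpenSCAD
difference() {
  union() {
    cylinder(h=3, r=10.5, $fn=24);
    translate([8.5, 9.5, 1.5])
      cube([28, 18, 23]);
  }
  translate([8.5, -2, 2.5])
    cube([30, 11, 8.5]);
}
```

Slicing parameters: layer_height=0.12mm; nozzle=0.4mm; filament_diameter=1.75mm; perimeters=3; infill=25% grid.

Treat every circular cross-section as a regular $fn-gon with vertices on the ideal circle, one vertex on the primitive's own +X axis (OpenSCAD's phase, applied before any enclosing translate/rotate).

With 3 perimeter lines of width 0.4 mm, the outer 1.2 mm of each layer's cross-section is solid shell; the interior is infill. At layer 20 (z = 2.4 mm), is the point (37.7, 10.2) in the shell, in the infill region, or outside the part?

At z = 2.4 mm: the cylinder: section is a regular 24-gon, circumradius r=10.5; the 28×18 cube at (8.5, 9.5) contributes its full rectangle; Merging all regions: the 2 present regions are separate (no shared area or edge), so areas and boundary lengths simply add and each stays a separate island — 2 connected regions; the cube at (8.5, -2) does not reach this height (z outside [2.5, 11]); After the difference (first − rest): none of the subtracted shapes is present at this height, so that combined region is unchanged — 2 connected regions. Overall, the cross-section has 2 separate islands. The nearest boundary edge runs (36.50, 27.50)→(36.50, 9.50); distance from the point to it = 1.20 mm. The point is not inside any of the regions above, so it lies outside the cross-section (1.20 mm from the nearest boundary).

outside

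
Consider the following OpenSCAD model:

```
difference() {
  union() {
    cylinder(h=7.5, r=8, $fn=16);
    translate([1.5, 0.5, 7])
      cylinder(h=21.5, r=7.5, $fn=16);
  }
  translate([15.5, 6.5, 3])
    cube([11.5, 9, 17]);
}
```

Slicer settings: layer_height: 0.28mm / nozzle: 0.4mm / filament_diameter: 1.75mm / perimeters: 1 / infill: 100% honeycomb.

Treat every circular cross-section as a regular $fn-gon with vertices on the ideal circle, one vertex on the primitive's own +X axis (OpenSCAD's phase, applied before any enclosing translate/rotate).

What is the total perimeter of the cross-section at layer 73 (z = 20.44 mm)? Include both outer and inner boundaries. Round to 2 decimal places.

At z = 20.44 mm: the cylinder is absent (z outside [0, 7.5]); the cylinder at (1.5, 0.5): section is a regular 16-gon, circumradius r=7.5 (perimeter = 2·16·7.500·sin(180°/16) = 46.82 mm); Merging all regions: only the r=7.5 cylinder at (1.5, 0.5) is present, so the union is just that shape — boundary = 46.82 mm; the cube at (15.5, 6.5) is absent (z outside [3, 20]); Taking the first minus the rest: none of the subtracted shapes is present at this height, so the result so far is unchanged — boundary = 46.82 mm. Overall, the cross-section is a single solid region. Total boundary length (outer) = 46.82 mm.

46.82 mm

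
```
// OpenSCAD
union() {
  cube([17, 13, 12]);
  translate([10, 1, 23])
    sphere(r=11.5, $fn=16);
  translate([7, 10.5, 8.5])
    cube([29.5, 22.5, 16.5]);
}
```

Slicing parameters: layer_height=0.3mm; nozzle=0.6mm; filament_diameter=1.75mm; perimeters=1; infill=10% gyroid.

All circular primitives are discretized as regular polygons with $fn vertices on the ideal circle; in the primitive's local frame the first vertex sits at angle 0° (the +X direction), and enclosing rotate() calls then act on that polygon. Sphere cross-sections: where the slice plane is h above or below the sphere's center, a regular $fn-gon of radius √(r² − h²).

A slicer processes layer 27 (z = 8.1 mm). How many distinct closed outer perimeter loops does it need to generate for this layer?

1

At z = 8.1 mm: the 17×13 cube contributes its full rectangle; the sphere at (10, 1) is absent (|z−center|=14.900 > r=11.5); the cube at (7, 10.5) does not reach this height (z outside [8.5, 25]); Merging all regions: only the 17×13 cube is present, so the union is just that shape — 1 connected region. The result has 1 disconnected region.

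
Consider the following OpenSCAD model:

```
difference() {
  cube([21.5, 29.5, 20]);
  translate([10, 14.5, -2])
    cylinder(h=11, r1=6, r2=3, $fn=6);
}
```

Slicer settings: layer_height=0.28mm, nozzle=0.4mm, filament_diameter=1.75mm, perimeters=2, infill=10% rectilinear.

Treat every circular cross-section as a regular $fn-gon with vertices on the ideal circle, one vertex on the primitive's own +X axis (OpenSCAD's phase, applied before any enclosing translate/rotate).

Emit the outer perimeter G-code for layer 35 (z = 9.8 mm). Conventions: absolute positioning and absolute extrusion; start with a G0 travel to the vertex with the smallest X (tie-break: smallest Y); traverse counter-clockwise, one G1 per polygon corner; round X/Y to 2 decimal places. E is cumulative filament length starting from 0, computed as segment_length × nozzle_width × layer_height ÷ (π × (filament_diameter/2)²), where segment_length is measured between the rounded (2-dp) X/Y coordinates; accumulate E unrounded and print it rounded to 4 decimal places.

G0 X0.00 Y0.00 Z9.80
G1 X21.50 Y0.00 E1.0011
G1 X21.50 Y29.50 E2.3748
G1 X0.00 Y29.50 E3.3759
G1 X0.00 Y0.00 E4.7495

At z = 9.8 mm: the cube (footprint 21.5×29.5) is included at this height; the cone at (10, 14.5) is absent (z outside [-2, 9]); Subtracting the remaining from the first: none of the subtracted shapes is present at this height, so the 21.5×29.5 cube is unchanged — 1 connected region. The outline is a single polygon with 4 vertices. Extrusion per mm of travel: 0.4 × 0.28 / (π × 0.875²) = 0.046564. Accumulating E over each segment gives final E = 4.7495.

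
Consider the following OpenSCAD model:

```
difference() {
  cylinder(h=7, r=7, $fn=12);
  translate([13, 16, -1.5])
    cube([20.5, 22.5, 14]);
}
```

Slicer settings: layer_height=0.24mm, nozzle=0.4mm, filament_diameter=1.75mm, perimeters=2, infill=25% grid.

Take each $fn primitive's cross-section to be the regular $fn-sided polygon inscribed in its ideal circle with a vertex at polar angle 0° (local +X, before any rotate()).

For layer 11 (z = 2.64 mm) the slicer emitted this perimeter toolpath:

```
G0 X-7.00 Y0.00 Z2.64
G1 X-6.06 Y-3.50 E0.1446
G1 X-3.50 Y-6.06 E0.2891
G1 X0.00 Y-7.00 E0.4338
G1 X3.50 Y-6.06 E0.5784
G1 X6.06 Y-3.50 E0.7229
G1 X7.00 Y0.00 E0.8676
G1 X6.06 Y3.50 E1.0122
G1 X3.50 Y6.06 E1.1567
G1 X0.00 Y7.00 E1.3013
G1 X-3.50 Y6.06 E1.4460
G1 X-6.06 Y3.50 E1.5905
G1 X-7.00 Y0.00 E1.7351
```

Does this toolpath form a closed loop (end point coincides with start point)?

yes

Start point (G0): (-7.00, 0.00). End point (last G1): the path returns to the start — closed.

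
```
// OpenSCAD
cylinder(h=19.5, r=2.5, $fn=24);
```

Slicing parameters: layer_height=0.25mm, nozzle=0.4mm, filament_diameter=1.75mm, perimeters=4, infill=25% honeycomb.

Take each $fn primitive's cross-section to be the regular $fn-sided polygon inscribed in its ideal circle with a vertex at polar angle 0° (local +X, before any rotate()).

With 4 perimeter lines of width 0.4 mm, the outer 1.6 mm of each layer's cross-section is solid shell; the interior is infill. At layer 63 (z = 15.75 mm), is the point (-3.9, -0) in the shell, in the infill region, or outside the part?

At z = 15.75 mm: the r=2.5 cylinder gives a regular 24-gon of circumradius 2.5 (constant along its height). Overall, the cross-section is a single solid region. The nearest boundary edge runs (-2.41, 0.65)→(-2.50, 0.00); distance from the point to it = 1.40 mm. The point is not inside any of the regions above, so it lies outside the cross-section (1.40 mm from the nearest boundary).

outside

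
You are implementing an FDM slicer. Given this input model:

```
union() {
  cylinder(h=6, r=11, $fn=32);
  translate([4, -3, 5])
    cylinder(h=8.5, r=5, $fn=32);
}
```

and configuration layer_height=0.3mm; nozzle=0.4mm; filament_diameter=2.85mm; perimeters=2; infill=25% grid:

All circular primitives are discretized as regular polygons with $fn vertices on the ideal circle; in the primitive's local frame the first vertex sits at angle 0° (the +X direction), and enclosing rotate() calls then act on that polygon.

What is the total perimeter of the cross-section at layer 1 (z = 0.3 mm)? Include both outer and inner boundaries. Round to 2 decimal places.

69.00 mm

At z = 0.3 mm: the cylinder: section is a regular 32-gon, circumradius r=11 (perimeter = 2·32·11.000·sin(180°/32) = 69.00 mm); the cylinder at (4, -3) is absent (z outside [5, 13.5]); Combining (union): only the r=11 cylinder is present, so the union is just that shape — boundary = 69.00 mm. Overall, the cross-section is a single solid region. Total boundary length (outer) = 69.00 mm.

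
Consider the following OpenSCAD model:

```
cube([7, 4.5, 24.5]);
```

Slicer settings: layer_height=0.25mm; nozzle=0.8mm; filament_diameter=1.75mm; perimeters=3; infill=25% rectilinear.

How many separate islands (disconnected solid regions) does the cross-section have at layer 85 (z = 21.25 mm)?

1

At z = 21.25 mm: the cube is present — its section is the full 7×4.5 rectangle. Overall, the cross-section is a single solid region. Island count = 1.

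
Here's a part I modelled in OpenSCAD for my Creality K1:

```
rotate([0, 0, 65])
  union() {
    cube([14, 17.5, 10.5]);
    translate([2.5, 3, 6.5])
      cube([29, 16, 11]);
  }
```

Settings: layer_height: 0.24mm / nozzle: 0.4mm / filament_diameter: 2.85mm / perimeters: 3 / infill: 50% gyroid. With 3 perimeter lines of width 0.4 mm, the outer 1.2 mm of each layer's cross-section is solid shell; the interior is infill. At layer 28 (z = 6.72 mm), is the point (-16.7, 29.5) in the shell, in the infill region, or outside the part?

outside

At z = 6.72 mm: the 14×17.5 cube contributes its full rectangle; the 29×16 cube at (2.5, 3) contributes its full rectangle; Merging all regions: the regions partially overlap (shared area 166.75 mm²), so overlapping operands fuse into one piece — 1 connected region; (rotated 65° about Z; rotation is an isometry so areas/perimeters/island counts are preserved). Overall, the cross-section is a single solid region. Undo the 65° rotation: the query point maps to (19.678, 27.603) in the un-rotated model frame. The nearest boundary edge runs (2.50, 19.00)→(31.50, 19.00); distance from the point to it = 8.60 mm. The point is not inside any of the regions above, so it lies outside the cross-section (8.60 mm from the nearest boundary).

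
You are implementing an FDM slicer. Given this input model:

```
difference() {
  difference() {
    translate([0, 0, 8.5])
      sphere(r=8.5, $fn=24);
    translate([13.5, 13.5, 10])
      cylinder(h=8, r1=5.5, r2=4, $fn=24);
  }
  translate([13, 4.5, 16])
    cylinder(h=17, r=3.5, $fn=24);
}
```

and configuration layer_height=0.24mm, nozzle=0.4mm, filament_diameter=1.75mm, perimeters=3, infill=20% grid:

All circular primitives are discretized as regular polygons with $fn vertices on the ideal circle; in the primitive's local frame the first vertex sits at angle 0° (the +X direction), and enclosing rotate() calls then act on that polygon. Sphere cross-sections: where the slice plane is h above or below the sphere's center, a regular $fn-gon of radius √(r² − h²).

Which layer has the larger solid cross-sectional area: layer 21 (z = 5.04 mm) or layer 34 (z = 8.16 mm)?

Layer 21 (z = 5.04): the r=8.5 sphere contributes a regular 24-gon of circumradius √(8.5²−3.46²) = 7.764 (area = (24/2)·7.764²·sin(360°/24) = 187.21 mm²); the cone at (13.5, 13.5) is not intersected at this z (z outside [10, 18]); Taking the first minus the rest: none of the subtracted shapes is present at this height, so the r=8.5 sphere is unchanged — area = 187.21 mm²; the cylinder at (13, 4.5) is not intersected at this z (z outside [16, 33]); After the difference (first − rest): none of the subtracted shapes is present at this height, so the result so far is unchanged — area = 187.21 mm². So its area = 187.21 mm². Layer 34 (z = 8.16): the sphere: section is a regular 24-gon, circumradius = √(r²−h²) = √(8.5²−0.34²) = 8.493 (area = (24/2)·8.493²·sin(360°/24) = 224.04 mm²); the cone at (13.5, 13.5) does not reach this height (z outside [10, 18]); Subtracting the remaining from the first: none of the subtracted shapes is present at this height, so the r=8.5 sphere is unchanged — area = 224.04 mm²; the cylinder at (13, 4.5) is not intersected at this z (z outside [16, 33]); After the difference (first − rest): none of the subtracted shapes is present at this height, so the result so far is unchanged — area = 224.04 mm². So its area = 224.04 mm². Layer 34 is larger (224.04 vs 187.21 mm²).

layer 34 (z = 8.16 mm)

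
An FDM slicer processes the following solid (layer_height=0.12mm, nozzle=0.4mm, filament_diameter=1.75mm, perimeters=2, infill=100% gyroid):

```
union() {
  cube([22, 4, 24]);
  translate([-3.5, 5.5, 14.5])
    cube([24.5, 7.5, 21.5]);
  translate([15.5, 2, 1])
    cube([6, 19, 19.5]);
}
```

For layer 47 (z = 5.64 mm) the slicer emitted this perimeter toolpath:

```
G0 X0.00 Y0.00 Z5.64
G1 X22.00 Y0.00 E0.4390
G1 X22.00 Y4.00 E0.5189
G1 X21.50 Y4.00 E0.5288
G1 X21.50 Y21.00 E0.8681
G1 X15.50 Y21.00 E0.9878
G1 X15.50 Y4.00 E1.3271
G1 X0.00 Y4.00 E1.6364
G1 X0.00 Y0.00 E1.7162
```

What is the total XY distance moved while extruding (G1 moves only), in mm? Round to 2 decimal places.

86.00 mm

Sum the Euclidean lengths of each G1 segment: total = 86.00 mm.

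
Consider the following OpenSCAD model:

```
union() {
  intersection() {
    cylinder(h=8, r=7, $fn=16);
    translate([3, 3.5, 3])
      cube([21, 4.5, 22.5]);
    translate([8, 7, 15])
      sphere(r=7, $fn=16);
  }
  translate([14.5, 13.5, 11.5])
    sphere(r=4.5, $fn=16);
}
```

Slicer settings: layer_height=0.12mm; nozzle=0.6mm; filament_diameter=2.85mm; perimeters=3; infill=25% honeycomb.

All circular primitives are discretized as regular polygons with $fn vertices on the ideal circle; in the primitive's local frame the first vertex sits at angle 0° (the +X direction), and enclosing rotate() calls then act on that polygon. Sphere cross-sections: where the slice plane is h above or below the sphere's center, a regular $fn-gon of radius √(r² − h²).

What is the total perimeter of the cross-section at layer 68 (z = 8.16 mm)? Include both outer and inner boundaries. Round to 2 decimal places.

At z = 8.16 mm: the cylinder is not intersected at this z (z outside [0, 8]); the cube at (3, 3.5) is present — its section is the full 21×4.5 rectangle (perimeter 51.00 mm); the sphere at (8, 7): section is a regular 16-gon, circumradius = √(r²−h²) = √(7²−6.84²) = 1.488 (perimeter = 2·16·1.488·sin(180°/16) = 9.29 mm); Taking the intersection: at least one operand is absent at this height, so nothing remains; the r=4.5 sphere at (14.5, 13.5) slices to a regular 16-gon of circumradius 3.016 (√(r²−h²) with h=3.34 from center) (perimeter = 2·16·3.016·sin(180°/16) = 18.83 mm); Merging all regions: only the r=4.5 sphere at (14.5, 13.5) is present, so the union is just that shape — boundary = 18.83 mm. Overall, the cross-section is a single solid region. Total boundary length (outer) = 18.83 mm.

18.83 mm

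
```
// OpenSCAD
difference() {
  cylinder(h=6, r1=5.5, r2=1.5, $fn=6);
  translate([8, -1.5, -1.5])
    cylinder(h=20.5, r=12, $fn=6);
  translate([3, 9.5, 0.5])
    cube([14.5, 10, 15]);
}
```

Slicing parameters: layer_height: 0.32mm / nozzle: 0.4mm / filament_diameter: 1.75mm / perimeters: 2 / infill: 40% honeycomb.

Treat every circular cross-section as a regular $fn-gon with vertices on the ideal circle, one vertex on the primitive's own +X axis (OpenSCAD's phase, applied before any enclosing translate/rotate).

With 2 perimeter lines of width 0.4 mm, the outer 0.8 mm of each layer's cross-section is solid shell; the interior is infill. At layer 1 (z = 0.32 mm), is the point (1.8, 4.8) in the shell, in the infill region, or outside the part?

At z = 0.32 mm: the cone contributes a regular 6-gon of circumradius 5.287 (interpolated between r1=5.5 and r2=1.5 at t=0.053); the cylinder at (8, -1.5): section is a regular 6-gon, circumradius r=12; the cube at (3, 9.5) is not intersected at this z (z outside [0.5, 15.5]); Subtracting the remaining from the first: starting from the cone, the r=12 cylinder at (8, -1.5) partially overlaps it — only the 59.53 mm² overlap (of its 374.12 mm²) is removed, clipping the outline — 1 connected region. Overall, the cross-section is a single solid region. The nearest boundary edge runs (-0.49, 4.58)→(-4.00, -1.50); distance from the point to it = 2.30 mm. The point is not inside any of the regions above, so it lies outside the cross-section (2.30 mm from the nearest boundary).

outside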